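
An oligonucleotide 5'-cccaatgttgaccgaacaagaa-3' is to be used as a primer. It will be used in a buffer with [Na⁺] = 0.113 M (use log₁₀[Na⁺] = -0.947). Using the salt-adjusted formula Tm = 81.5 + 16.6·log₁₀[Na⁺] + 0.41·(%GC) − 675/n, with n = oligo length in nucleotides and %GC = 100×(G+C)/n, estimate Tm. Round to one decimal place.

Length n = 22. Scanning the sequence gives T=3, G=4, A=9, C=6.
G+C = 10, so %GC = 10/22 × 100 = 45.455%
Salt term: 16.6 × (-0.947) = -15.72
GC term: 0.41 × 45.455 = 18.637; length term: −675/22 = −30.682
Tm = 81.5 + (-15.72) + 18.637 − 30.682 = 53.735 → 53.7°C

53.7°C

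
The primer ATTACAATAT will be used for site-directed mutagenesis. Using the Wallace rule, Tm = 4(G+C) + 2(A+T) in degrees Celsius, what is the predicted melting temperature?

22°C

Base counts: G=0, A=5, C=1, T=4
So N_AT = 9 and N_GC = 1.
Tm = 2(9) + 4(1) = 18 + 4 = 22°C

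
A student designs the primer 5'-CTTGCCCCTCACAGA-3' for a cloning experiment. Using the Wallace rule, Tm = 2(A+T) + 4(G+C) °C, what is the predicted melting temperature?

Base counts: A=3, G=2, T=3, C=7
So N_AT = 6 and N_GC = 9.
Tm = 2(6) + 4(9) = 12 + 36 = 48°C

48°C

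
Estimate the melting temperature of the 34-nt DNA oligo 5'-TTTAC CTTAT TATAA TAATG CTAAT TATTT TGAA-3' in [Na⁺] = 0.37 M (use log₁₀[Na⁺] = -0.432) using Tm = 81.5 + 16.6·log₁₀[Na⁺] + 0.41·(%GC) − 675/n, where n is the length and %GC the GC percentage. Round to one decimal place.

Length n = 34. Base counts: A=12, C=3, G=2, T=17
G+C = 5, so %GC = 5/34 × 100 = 14.706%
Salt term: 16.6 × (-0.432) = -7.171
GC term: 0.41 × 14.706 = 6.029; length term: −675/34 = −19.853
Tm = 81.5 + (-7.171) + 6.029 − 19.853 = 60.505 → 60.5°C

60.5°C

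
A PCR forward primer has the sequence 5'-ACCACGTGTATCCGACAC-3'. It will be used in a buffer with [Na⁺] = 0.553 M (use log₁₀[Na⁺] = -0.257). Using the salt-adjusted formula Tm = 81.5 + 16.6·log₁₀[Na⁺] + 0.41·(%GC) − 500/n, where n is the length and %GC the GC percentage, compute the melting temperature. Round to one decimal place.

Length n = 18. Base counts: T=3, A=5, C=7, G=3
G+C = 10, so %GC = 10/18 × 100 = 55.556%
Salt term: 16.6 × (-0.257) = -4.266
GC term: 0.41 × 55.556 = 22.778; length term: −500/18 = −27.778
Tm = 81.5 + (-4.266) + 22.778 − 27.778 = 72.234 → 72.2°C

72.2°C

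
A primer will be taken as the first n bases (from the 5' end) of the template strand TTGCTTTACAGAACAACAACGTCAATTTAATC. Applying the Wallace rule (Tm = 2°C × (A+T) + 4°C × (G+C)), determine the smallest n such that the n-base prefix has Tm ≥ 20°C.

First 7 bases: TTGCTTT → Tm = 18°C (< 20°C)
First 8 bases: TTGCTTTA → Tm = 20°C (≥ 20°C)
Since every base adds ≥2°C, Tm only increases with n, so the threshold is first crossed at n = 8.

n = 8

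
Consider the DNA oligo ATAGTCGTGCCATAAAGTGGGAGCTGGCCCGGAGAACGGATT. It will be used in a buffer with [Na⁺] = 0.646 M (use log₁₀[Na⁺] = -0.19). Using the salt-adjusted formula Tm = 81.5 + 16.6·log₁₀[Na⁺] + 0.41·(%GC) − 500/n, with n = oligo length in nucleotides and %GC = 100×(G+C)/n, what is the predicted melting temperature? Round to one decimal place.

Length n = 42. Counting bases: G=15, T=8, C=8, A=11
G+C = 23, so %GC = 23/42 × 100 = 54.762%
Salt term: 16.6 × (-0.19) = -3.154
GC term: 0.41 × 54.762 = 22.452; length term: −500/42 = −11.905
Tm = 81.5 + (-3.154) + 22.452 − 11.905 = 88.893 → 88.9°C

88.9°C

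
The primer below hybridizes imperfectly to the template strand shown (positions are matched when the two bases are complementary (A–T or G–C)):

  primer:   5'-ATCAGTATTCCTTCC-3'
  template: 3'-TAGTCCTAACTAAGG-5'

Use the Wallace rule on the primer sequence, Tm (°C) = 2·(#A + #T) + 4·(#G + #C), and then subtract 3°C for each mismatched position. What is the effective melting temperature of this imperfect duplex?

Primer base counts: A=3, T=6, G=1, C=5 → A+T=9, G+C=6
Perfect-match Tm = 2(9) + 4(6) = 18 + 24 = 42°C
Mismatches (positions where the bases are not complementary): 3 (at positions 6, 10, 11)
Effective Tm = 42 − 3×3 = 42 − 9 = 33°C

33°C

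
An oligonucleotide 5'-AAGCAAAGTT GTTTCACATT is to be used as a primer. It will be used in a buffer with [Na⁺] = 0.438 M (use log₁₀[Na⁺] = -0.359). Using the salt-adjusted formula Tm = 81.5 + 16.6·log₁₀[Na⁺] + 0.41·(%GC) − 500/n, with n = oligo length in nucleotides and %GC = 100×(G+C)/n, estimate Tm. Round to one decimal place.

Length n = 20. C=3, A=7, G=3, T=7
G+C = 6, so %GC = 6/20 × 100 = 30%
Salt term: 16.6 × (-0.359) = -5.959
GC term: 0.41 × 30 = 12.3; length term: −500/20 = −25
Tm = 81.5 + (-5.959) + 12.3 − 25 = 62.841 → 62.8°C

62.8°C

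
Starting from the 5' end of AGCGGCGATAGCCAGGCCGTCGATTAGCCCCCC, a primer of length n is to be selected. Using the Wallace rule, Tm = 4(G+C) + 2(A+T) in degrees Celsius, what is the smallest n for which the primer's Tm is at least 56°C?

n = 17

First 16 bases: AGCGGCGATAGCCAGG → Tm = 54°C (< 56°C)
First 17 bases: AGCGGCGATAGCCAGGC → Tm = 58°C (≥ 56°C)
Since every base adds ≥2°C, Tm only increases with n, so the threshold is first crossed at n = 17.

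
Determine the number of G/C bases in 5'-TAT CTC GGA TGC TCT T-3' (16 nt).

7

A=2, T=7, G=3, C=4
G+C = 3 + 4 = 7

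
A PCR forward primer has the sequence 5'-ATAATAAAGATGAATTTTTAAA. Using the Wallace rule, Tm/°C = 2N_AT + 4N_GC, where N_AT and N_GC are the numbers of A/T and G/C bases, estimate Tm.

G=2, C=0, T=8, A=12
AT pairs contribute 20, GC pairs contribute 2.
Tm = 4·2 + 2·20 = 8 + 40 = 48°C

48°C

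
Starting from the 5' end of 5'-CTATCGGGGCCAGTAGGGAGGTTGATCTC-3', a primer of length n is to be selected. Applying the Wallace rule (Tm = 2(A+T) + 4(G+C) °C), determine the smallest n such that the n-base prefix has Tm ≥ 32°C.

First 9 bases: CTATCGGGG → Tm = 30°C (< 32°C)
First 10 bases: CTATCGGGGC → Tm = 34°C (≥ 32°C)
Since every base adds ≥2°C, Tm only increases with n, so the threshold is first crossed at n = 10.

n = 10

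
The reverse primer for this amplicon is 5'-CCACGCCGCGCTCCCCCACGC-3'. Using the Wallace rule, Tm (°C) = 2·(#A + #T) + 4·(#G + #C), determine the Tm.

Scanning the sequence gives A=2, G=4, C=14, T=1.
A+T = 3, G+C = 18
Tm = 4·18 + 2·3 = 72 + 6 = 78°C

78°C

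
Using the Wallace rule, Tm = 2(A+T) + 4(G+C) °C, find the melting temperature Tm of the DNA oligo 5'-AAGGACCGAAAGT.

38°C

Scanning the sequence gives T=1, A=6, C=2, G=4.
So N_AT = 7 and N_GC = 6.
Tm = 2(7) + 4(6) = 14 + 24 = 38°C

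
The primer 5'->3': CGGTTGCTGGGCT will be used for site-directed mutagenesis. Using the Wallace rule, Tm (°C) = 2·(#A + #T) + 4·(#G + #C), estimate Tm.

44°C

Counting bases: T=4, C=3, A=0, G=6
A+T = 4, G+C = 9
Tm = 2×4 + 4×9 = 44°C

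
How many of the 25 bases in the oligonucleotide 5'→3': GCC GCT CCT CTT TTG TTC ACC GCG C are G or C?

G=5, C=11, A=1, T=8
Total G or C: 5 + 11 = 16

16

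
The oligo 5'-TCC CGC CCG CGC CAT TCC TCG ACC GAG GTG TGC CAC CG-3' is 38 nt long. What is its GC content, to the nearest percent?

74%

G=10, A=4, T=6, C=18
G+C = 10 + 18 = 28 out of 38 bases
%GC = 28/38 × 100 = 73.68% ≈ 74%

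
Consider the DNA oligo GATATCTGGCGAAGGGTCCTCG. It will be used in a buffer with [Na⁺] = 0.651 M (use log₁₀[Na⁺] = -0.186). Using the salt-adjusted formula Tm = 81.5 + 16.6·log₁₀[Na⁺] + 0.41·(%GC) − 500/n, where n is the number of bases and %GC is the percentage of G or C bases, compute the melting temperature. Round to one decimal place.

Length n = 22. G=8, C=5, A=4, T=5
G+C = 13, so %GC = 13/22 × 100 = 59.091%
Salt term: 16.6 × (-0.186) = -3.088
GC term: 0.41 × 59.091 = 24.227; length term: −500/22 = −22.727
Tm = 81.5 + (-3.088) + 24.227 − 22.727 = 79.912 → 79.9°C

79.9°C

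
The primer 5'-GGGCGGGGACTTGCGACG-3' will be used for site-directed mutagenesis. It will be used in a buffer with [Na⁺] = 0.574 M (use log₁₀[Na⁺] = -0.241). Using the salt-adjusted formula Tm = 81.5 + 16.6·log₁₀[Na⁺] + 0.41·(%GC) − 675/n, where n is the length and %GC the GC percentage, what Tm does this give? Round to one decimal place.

Length n = 18. T=2, G=10, A=2, C=4
G+C = 14, so %GC = 14/18 × 100 = 77.778%
Salt term: 16.6 × (-0.241) = -4.001
GC term: 0.41 × 77.778 = 31.889; length term: −675/18 = −37.5
Tm = 81.5 + (-4.001) + 31.889 − 37.5 = 71.888 → 71.9°C

71.9°C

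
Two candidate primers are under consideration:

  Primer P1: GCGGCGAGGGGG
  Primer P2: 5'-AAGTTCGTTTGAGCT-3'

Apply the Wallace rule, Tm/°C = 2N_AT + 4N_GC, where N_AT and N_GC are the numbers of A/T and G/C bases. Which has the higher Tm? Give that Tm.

Primer P1: A+T=1, G+C=11 → Tm = 2(1)+4(11) = 46°C
Primer P2: A+T=9, G+C=6 → Tm = 2(9)+4(6) = 42°C
46°C vs 42°C → primer P1 is higher.

Primer P1, 46°C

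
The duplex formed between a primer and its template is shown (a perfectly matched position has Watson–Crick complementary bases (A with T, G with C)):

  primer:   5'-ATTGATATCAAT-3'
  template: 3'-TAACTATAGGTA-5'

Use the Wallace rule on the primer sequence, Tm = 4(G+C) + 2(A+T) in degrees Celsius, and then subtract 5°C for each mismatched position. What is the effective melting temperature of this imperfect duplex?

Primer base counts: A=5, T=5, G=1, C=1 → A+T=10, G+C=2
Perfect-match Tm = 2(10) + 4(2) = 20 + 8 = 28°C
Mismatches (positions where the bases are not complementary): 1 (at position 10)
Effective Tm = 28 − 1×5 = 28 − 5 = 23°C

23°C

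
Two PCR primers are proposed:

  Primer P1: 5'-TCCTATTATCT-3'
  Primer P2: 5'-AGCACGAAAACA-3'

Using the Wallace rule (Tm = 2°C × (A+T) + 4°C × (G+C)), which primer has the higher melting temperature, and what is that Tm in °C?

Primer P1: A+T=8, G+C=3 → Tm = 2(8)+4(3) = 28°C
Primer P2: A+T=7, G+C=5 → Tm = 2(7)+4(5) = 34°C
28°C vs 34°C → primer P2 is higher.

Primer P2, 34°C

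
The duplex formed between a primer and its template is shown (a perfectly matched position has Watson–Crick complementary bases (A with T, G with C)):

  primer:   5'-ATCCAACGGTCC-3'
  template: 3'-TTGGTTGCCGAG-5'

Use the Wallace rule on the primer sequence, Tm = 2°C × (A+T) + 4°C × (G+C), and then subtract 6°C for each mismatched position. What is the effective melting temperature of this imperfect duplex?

Primer base counts: A=3, T=2, G=2, C=5 → A+T=5, G+C=7
Perfect-match Tm = 2(5) + 4(7) = 10 + 28 = 38°C
Mismatches (positions where the bases are not complementary): 3 (at positions 2, 10, 11)
Effective Tm = 38 − 3×6 = 38 − 18 = 20°C

20°C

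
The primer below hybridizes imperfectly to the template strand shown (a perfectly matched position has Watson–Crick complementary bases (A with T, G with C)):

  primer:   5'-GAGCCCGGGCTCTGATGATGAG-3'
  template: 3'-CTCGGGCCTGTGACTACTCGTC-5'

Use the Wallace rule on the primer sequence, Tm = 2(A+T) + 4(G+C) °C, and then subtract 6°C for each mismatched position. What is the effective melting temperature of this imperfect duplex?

48°C

Primer base counts: A=4, T=4, G=9, C=5 → A+T=8, G+C=14
Perfect-match Tm = 2(8) + 4(14) = 16 + 56 = 72°C
Mismatches (positions where the bases are not complementary): 4 (at positions 9, 11, 19, 20)
Effective Tm = 72 − 4×6 = 72 − 24 = 48°C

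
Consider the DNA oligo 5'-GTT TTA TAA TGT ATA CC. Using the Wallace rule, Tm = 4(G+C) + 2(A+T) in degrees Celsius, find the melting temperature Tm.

42°C

A=5, G=2, T=8, C=2
So N_AT = 13 and N_GC = 4.
Tm = 4·4 + 2·13 = 16 + 26 = 42°C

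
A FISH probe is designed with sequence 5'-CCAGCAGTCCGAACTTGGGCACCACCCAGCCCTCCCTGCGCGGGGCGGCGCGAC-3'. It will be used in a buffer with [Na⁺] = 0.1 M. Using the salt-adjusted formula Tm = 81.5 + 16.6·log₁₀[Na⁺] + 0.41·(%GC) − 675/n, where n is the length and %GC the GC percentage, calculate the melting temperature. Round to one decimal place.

Length n = 54. A=8, C=24, G=17, T=5
G+C = 41, so %GC = 41/54 × 100 = 75.926%
Salt term: 16.6 × (-1) = -16.6
GC term: 0.41 × 75.926 = 31.13; length term: −675/54 = −12.5
Tm = 81.5 + (-16.6) + 31.13 − 12.5 = 83.53 → 83.5°C

83.5°C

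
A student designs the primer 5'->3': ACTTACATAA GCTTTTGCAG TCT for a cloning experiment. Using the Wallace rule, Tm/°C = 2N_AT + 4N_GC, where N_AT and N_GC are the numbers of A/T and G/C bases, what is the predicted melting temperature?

Counting bases: G=3, T=9, C=5, A=6
AT pairs contribute 15, GC pairs contribute 8.
Tm = 2(15) + 4(8) = 30 + 32 = 62°C

62°C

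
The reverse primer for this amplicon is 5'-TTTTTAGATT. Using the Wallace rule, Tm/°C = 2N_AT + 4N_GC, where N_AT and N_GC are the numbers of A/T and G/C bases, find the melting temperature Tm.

22°C

G=1, T=7, A=2, C=0
AT pairs contribute 9, GC pairs contribute 1.
Tm = 4·1 + 2·9 = 4 + 18 = 22°C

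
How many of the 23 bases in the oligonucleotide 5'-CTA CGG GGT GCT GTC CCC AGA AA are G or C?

Scanning the sequence gives C=7, G=7, T=4, A=5.
G+C = 7 + 7 = 14

14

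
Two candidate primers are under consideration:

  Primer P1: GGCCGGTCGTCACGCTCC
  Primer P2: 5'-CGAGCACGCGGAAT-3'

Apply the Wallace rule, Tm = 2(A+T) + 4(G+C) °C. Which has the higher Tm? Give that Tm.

Primer P1: A+T=4, G+C=14 → Tm = 2(4)+4(14) = 64°C
Primer P2: A+T=5, G+C=9 → Tm = 2(5)+4(9) = 46°C
64°C vs 46°C → primer P1 is higher.

Primer P1, 64°C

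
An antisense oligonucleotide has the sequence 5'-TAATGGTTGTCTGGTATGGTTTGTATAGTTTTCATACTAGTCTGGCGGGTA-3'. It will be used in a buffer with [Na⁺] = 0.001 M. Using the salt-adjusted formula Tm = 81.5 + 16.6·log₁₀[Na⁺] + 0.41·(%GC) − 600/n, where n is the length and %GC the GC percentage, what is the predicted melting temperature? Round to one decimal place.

Length n = 51. Scanning the sequence gives G=15, T=22, A=9, C=5.
G+C = 20, so %GC = 20/51 × 100 = 39.216%
Salt term: 16.6 × (-3) = -49.8
GC term: 0.41 × 39.216 = 16.079; length term: −600/51 = −11.765
Tm = 81.5 + (-49.8) + 16.079 − 11.765 = 36.014 → 36.0°C

36.0°C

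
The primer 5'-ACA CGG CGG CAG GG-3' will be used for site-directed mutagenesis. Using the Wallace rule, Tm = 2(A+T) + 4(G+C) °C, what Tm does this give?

Base counts: T=0, G=7, A=3, C=4
A+T = 3, G+C = 11
Tm = 4·11 + 2·3 = 44 + 6 = 50°C

50°C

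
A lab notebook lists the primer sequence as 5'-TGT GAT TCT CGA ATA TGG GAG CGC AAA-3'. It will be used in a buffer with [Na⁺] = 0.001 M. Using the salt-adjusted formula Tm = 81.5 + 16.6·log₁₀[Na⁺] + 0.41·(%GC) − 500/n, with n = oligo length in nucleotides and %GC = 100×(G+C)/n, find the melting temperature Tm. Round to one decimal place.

Length n = 27. Scanning the sequence gives A=8, T=7, G=8, C=4.
G+C = 12, so %GC = 12/27 × 100 = 44.444%
Salt term: 16.6 × (-3) = -49.8
GC term: 0.41 × 44.444 = 18.222; length term: −500/27 = −18.519
Tm = 81.5 + (-49.8) + 18.222 − 18.519 = 31.403 → 31.4°C

31.4°C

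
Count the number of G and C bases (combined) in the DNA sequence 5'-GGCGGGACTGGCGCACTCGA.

Counting bases: G=9, A=3, C=6, T=2
G+C = 9 + 6 = 15

15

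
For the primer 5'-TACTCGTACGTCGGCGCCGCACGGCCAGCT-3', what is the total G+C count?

21

Counting bases: G=9, T=5, C=12, A=4
G+C = 9 + 12 = 21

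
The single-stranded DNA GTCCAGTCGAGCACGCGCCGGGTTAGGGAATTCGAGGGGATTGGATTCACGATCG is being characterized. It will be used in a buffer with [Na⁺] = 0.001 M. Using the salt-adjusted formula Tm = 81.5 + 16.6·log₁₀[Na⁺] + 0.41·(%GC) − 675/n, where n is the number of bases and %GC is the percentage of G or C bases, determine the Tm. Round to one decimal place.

Length n = 55. Scanning the sequence gives A=11, T=11, C=12, G=21.
G+C = 33, so %GC = 33/55 × 100 = 60%
Salt term: 16.6 × (-3) = -49.8
GC term: 0.41 × 60 = 24.6; length term: −675/55 = −12.273
Tm = 81.5 + (-49.8) + 24.6 − 12.273 = 44.027 → 44.0°C

44.0°C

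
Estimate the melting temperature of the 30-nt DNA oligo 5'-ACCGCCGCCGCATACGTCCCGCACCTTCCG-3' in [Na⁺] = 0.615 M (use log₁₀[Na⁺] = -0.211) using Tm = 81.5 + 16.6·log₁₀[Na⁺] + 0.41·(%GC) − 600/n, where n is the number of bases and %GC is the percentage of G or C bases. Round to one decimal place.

Length n = 30. Base counts: T=4, C=16, G=6, A=4
G+C = 22, so %GC = 22/30 × 100 = 73.333%
Salt term: 16.6 × (-0.211) = -3.503
GC term: 0.41 × 73.333 = 30.067; length term: −600/30 = −20
Tm = 81.5 + (-3.503) + 30.067 − 20 = 88.064 → 88.1°C

88.1°C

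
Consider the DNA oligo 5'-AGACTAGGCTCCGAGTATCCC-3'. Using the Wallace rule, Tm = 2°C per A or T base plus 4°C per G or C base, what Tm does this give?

66°C

Counting bases: A=5, G=5, C=7, T=4
AT pairs contribute 9, GC pairs contribute 12.
Tm = 2×9 + 4×12 = 66°C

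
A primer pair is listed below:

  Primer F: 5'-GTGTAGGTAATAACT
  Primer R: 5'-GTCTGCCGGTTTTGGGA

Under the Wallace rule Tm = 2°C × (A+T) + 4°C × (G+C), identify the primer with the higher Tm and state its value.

Primer R, 54°C

Primer F: A+T=10, G+C=5 → Tm = 2(10)+4(5) = 40°C
Primer R: A+T=7, G+C=10 → Tm = 2(7)+4(10) = 54°C
40°C vs 54°C → primer R is higher.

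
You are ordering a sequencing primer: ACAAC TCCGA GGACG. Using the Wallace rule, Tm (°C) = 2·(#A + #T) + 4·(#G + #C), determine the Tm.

48°C

Counting bases: G=4, C=5, A=5, T=1
AT pairs contribute 6, GC pairs contribute 9.
Tm = 2×6 + 4×9 = 48°C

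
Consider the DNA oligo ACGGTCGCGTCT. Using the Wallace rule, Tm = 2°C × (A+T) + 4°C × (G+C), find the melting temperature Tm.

Scanning the sequence gives C=4, G=4, T=3, A=1.
A+T = 4, G+C = 8
Tm = 4·8 + 2·4 = 32 + 8 = 40°C

40°C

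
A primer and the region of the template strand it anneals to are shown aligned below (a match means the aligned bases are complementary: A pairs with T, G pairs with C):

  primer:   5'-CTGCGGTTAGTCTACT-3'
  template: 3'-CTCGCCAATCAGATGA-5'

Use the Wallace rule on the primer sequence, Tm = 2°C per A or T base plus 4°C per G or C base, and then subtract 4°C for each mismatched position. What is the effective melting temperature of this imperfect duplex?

40°C

Primer base counts: A=2, T=6, G=4, C=4 → A+T=8, G+C=8
Perfect-match Tm = 2(8) + 4(8) = 16 + 32 = 48°C
Mismatches (positions where the bases are not complementary): 2 (at positions 1, 2)
Effective Tm = 48 − 2×4 = 48 − 8 = 40°C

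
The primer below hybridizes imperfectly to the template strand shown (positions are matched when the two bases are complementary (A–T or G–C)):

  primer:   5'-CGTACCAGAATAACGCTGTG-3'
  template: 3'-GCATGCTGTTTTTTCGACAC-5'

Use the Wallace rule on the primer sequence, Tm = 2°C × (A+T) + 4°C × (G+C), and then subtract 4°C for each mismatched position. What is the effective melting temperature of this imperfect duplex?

44°C

Primer base counts: A=6, T=4, G=5, C=5 → A+T=10, G+C=10
Perfect-match Tm = 2(10) + 4(10) = 20 + 40 = 60°C
Mismatches (positions where the bases are not complementary): 4 (at positions 6, 8, 11, 14)
Effective Tm = 60 − 4×4 = 60 − 16 = 44°C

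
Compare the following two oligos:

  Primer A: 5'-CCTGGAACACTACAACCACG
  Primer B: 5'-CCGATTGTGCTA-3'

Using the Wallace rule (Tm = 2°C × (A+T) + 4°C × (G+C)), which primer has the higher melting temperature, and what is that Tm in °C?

Primer A: A+T=9, G+C=11 → Tm = 2(9)+4(11) = 62°C
Primer B: A+T=6, G+C=6 → Tm = 2(6)+4(6) = 36°C
62°C vs 36°C → primer A is higher.

Primer A, 62°C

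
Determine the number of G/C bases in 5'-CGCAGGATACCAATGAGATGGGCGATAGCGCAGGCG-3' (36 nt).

Base counts: A=10, G=14, T=4, C=8
G+C = 14 + 8 = 22

22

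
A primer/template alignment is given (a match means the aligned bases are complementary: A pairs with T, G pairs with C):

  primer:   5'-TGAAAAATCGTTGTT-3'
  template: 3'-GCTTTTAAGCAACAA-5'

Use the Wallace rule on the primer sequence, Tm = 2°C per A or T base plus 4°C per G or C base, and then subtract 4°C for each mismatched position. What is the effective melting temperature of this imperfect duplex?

30°C

Primer base counts: A=5, T=6, G=3, C=1 → A+T=11, G+C=4
Perfect-match Tm = 2(11) + 4(4) = 22 + 16 = 38°C
Mismatches (positions where the bases are not complementary): 2 (at positions 1, 7)
Effective Tm = 38 − 2×4 = 38 − 8 = 30°C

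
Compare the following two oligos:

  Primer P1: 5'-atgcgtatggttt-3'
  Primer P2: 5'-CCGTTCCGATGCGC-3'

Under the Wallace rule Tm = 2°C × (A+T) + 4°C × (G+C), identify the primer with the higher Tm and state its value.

Primer P1: A+T=8, G+C=5 → Tm = 2(8)+4(5) = 36°C
Primer P2: A+T=4, G+C=10 → Tm = 2(4)+4(10) = 48°C
36°C vs 48°C → primer P2 is higher.

Primer P2, 48°C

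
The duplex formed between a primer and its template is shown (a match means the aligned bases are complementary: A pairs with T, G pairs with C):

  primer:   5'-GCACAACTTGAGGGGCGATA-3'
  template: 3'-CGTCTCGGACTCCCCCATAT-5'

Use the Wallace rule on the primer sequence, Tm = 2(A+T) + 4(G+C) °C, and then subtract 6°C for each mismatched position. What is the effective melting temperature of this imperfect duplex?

Primer base counts: A=6, T=3, G=7, C=4 → A+T=9, G+C=11
Perfect-match Tm = 2(9) + 4(11) = 18 + 44 = 62°C
Mismatches (positions where the bases are not complementary): 5 (at positions 4, 6, 8, 16, 17)
Effective Tm = 62 − 5×6 = 62 − 30 = 32°C

32°C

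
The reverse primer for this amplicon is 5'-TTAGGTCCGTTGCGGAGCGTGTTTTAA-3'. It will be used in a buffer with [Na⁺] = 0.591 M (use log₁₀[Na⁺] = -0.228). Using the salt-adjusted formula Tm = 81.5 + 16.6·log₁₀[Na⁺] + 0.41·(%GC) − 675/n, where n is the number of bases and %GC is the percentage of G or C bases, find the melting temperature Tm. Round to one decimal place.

Length n = 27. Base counts: T=10, C=4, A=4, G=9
G+C = 13, so %GC = 13/27 × 100 = 48.148%
Salt term: 16.6 × (-0.228) = -3.785
GC term: 0.41 × 48.148 = 19.741; length term: −675/27 = −25
Tm = 81.5 + (-3.785) + 19.741 − 25 = 72.456 → 72.5°C

72.5°C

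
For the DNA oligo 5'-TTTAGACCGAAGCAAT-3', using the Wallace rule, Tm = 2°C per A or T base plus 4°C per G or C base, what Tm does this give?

44°C

Base counts: T=4, C=3, A=6, G=3
A+T = 10, G+C = 6
Tm = 2×10 + 4×6 = 44°C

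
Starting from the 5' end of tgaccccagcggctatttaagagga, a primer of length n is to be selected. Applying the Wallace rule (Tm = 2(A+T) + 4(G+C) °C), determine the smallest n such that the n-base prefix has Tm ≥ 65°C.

First 21 bases: TGACCCCAGCGGCTATTTAAG → Tm = 64°C (< 65°C)
First 22 bases: TGACCCCAGCGGCTATTTAAGA → Tm = 66°C (≥ 65°C)
Each additional base adds 2°C (A/T) or 4°C (G/C), so Tm is non-decreasing in n; n = 22 is the first length to reach 65°C.

n = 22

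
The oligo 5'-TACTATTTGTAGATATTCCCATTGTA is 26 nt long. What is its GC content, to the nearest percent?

27%

G=3, T=12, C=4, A=7
G+C = 3 + 4 = 7 out of 26 bases
%GC = 7/26 × 100 = 26.92% ≈ 27%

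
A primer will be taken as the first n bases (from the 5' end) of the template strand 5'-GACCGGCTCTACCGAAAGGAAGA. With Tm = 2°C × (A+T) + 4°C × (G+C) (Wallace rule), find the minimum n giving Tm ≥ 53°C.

First 16 bases: GACCGGCTCTACCGAA → Tm = 52°C (< 53°C)
First 17 bases: GACCGGCTCTACCGAAA → Tm = 54°C (≥ 53°C)
Each additional base adds 2°C (A/T) or 4°C (G/C), so Tm is non-decreasing in n; n = 17 is the first length to reach 53°C.

n = 17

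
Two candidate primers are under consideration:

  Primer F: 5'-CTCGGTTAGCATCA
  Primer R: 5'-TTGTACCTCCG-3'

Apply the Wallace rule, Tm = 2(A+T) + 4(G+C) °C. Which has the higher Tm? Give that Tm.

Primer F, 42°C

Primer F: A+T=7, G+C=7 → Tm = 2(7)+4(7) = 42°C
Primer R: A+T=5, G+C=6 → Tm = 2(5)+4(6) = 34°C
42°C vs 34°C → primer F is higher.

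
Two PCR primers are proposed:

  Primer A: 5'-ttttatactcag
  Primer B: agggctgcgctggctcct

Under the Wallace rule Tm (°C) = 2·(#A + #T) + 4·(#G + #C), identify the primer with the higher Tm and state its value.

Primer B, 62°C

Primer A: A+T=9, G+C=3 → Tm = 2(9)+4(3) = 30°C
Primer B: A+T=5, G+C=13 → Tm = 2(5)+4(13) = 62°C
30°C vs 62°C → primer B is higher.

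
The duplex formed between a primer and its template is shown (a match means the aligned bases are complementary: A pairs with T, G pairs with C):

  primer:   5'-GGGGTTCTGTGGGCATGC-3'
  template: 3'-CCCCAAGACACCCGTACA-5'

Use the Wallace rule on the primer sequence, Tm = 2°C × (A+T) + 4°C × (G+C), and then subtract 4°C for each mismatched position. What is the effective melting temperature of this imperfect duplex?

56°C

Primer base counts: A=1, T=5, G=9, C=3 → A+T=6, G+C=12
Perfect-match Tm = 2(6) + 4(12) = 12 + 48 = 60°C
Mismatches (positions where the bases are not complementary): 1 (at position 18)
Effective Tm = 60 − 1×4 = 60 − 4 = 56°C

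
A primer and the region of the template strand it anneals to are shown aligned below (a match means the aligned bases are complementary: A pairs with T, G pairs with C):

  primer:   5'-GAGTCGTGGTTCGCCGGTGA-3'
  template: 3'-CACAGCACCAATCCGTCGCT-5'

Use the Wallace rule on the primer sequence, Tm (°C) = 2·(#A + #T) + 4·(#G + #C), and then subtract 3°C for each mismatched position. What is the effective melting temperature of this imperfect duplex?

51°C

Primer base counts: A=2, T=5, G=9, C=4 → A+T=7, G+C=13
Perfect-match Tm = 2(7) + 4(13) = 14 + 52 = 66°C
Mismatches (positions where the bases are not complementary): 5 (at positions 2, 12, 14, 16, 18)
Effective Tm = 66 − 5×3 = 66 − 15 = 51°C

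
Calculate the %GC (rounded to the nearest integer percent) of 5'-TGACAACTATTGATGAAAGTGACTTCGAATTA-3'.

A=12, G=6, T=10, C=4
G+C = 6 + 4 = 10 out of 32 bases
%GC = 10/32 × 100 = 31.25% ≈ 31%

31%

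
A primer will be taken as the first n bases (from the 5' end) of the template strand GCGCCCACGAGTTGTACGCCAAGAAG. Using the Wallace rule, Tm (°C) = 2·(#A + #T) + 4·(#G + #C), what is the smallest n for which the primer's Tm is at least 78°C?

First 23 bases: GCGCCCACGAGTTGTACGCCAAG → Tm = 76°C (< 78°C)
First 24 bases: GCGCCCACGAGTTGTACGCCAAGA → Tm = 78°C (≥ 78°C)
Each additional base adds 2°C (A/T) or 4°C (G/C), so Tm is non-decreasing in n; n = 24 is the first length to reach 78°C.

n = 24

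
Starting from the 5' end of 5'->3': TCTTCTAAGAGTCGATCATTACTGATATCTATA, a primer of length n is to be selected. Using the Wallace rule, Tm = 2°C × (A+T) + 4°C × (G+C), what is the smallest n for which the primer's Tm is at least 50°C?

First 17 bases: TCTTCTAAGAGTCGATC → Tm = 48°C (< 50°C)
First 18 bases: TCTTCTAAGAGTCGATCA → Tm = 50°C (≥ 50°C)
Each additional base adds 2°C (A/T) or 4°C (G/C), so Tm is non-decreasing in n; n = 18 is the first length to reach 50°C.

n = 18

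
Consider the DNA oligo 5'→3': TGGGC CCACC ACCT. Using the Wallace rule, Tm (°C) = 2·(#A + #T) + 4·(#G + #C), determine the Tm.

Scanning the sequence gives A=2, G=3, T=2, C=7.
A+T = 4, G+C = 10
Tm = 2(4) + 4(10) = 8 + 40 = 48°C

48°C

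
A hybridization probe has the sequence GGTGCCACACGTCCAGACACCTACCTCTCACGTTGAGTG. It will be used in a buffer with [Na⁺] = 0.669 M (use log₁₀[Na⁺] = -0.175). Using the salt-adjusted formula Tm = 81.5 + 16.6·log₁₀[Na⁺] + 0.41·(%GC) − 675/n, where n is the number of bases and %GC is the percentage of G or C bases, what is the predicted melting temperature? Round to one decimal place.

Length n = 39. Counting bases: G=9, T=8, A=8, C=14
G+C = 23, so %GC = 23/39 × 100 = 58.974%
Salt term: 16.6 × (-0.175) = -2.905
GC term: 0.41 × 58.974 = 24.179; length term: −675/39 = −17.308
Tm = 81.5 + (-2.905) + 24.179 − 17.308 = 85.466 → 85.5°C

85.5°C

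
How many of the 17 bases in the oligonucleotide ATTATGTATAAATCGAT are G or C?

3

Counting bases: A=7, T=7, C=1, G=2
G+C = 2 + 1 = 3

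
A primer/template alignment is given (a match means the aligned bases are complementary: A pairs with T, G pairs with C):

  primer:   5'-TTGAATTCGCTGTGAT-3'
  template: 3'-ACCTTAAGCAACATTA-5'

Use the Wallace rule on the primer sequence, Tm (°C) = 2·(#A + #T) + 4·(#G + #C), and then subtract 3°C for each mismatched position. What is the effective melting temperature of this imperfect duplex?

35°C

Primer base counts: A=3, T=7, G=4, C=2 → A+T=10, G+C=6
Perfect-match Tm = 2(10) + 4(6) = 20 + 24 = 44°C
Mismatches (positions where the bases are not complementary): 3 (at positions 2, 10, 14)
Effective Tm = 44 − 3×3 = 44 − 9 = 35°C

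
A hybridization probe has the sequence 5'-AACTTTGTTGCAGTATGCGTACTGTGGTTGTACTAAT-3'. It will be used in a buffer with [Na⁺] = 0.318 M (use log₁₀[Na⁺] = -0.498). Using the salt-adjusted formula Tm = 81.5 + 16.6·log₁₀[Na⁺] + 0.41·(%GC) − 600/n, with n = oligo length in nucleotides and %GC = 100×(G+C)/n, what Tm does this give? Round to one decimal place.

72.5°C

Length n = 37. A=8, T=15, G=9, C=5
G+C = 14, so %GC = 14/37 × 100 = 37.838%
Salt term: 16.6 × (-0.498) = -8.267
GC term: 0.41 × 37.838 = 15.514; length term: −600/37 = −16.216
Tm = 81.5 + (-8.267) + 15.514 − 16.216 = 72.531 → 72.5°C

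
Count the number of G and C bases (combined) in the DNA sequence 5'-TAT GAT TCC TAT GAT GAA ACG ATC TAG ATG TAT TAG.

Scanning the sequence gives C=4, G=7, T=13, A=12.
Total G or C: 7 + 4 = 11

11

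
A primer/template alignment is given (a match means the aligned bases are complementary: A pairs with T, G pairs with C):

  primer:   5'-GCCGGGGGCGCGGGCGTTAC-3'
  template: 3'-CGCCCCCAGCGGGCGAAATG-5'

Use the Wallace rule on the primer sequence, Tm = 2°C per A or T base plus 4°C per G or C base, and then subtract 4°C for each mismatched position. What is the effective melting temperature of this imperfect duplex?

Primer base counts: A=1, T=2, G=11, C=6 → A+T=3, G+C=17
Perfect-match Tm = 2(3) + 4(17) = 6 + 68 = 74°C
Mismatches (positions where the bases are not complementary): 5 (at positions 3, 8, 12, 13, 16)
Effective Tm = 74 − 5×4 = 74 − 20 = 54°C

54°C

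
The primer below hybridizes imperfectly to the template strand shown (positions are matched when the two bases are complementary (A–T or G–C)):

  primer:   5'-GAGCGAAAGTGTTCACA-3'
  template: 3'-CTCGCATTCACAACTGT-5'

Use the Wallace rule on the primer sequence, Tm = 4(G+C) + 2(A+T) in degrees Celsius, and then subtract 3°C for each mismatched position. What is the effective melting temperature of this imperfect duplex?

44°C

Primer base counts: A=6, T=3, G=5, C=3 → A+T=9, G+C=8
Perfect-match Tm = 2(9) + 4(8) = 18 + 32 = 50°C
Mismatches (positions where the bases are not complementary): 2 (at positions 6, 14)
Effective Tm = 50 − 2×3 = 50 − 6 = 44°C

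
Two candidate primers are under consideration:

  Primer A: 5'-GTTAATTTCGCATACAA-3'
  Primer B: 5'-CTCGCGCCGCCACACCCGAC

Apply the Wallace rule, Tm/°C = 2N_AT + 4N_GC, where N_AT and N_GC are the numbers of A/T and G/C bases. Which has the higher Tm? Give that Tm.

Primer B, 72°C

Primer A: A+T=12, G+C=5 → Tm = 2(12)+4(5) = 44°C
Primer B: A+T=4, G+C=16 → Tm = 2(4)+4(16) = 72°C
44°C vs 72°C → primer B is higher.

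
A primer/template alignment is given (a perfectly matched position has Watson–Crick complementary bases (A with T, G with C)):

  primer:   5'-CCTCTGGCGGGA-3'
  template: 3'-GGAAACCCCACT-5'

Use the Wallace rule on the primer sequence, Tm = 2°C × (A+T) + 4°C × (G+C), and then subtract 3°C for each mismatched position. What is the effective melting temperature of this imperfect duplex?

33°C

Primer base counts: A=1, T=2, G=5, C=4 → A+T=3, G+C=9
Perfect-match Tm = 2(3) + 4(9) = 6 + 36 = 42°C
Mismatches (positions where the bases are not complementary): 3 (at positions 4, 8, 10)
Effective Tm = 42 − 3×3 = 42 − 9 = 33°C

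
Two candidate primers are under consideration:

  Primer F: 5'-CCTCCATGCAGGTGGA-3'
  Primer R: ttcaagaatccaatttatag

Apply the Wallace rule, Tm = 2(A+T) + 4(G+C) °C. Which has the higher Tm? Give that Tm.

Primer F: A+T=6, G+C=10 → Tm = 2(6)+4(10) = 52°C
Primer R: A+T=15, G+C=5 → Tm = 2(15)+4(5) = 50°C
52°C vs 50°C → primer F is higher.

Primer F, 52°C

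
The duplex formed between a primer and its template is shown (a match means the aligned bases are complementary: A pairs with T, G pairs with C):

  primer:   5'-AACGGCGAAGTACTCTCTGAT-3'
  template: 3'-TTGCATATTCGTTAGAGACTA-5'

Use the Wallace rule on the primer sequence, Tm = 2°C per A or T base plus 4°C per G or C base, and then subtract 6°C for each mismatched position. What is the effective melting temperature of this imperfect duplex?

Primer base counts: A=6, T=5, G=5, C=5 → A+T=11, G+C=10
Perfect-match Tm = 2(11) + 4(10) = 22 + 40 = 62°C
Mismatches (positions where the bases are not complementary): 5 (at positions 5, 6, 7, 11, 13)
Effective Tm = 62 − 5×6 = 62 − 30 = 32°C

32°C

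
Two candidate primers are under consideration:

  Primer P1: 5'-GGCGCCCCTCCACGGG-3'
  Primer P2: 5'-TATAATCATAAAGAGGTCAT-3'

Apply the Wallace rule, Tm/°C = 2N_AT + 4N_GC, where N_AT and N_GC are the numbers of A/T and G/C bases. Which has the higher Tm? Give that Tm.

Primer P1: A+T=2, G+C=14 → Tm = 2(2)+4(14) = 60°C
Primer P2: A+T=15, G+C=5 → Tm = 2(15)+4(5) = 50°C
60°C vs 50°C → primer P1 is higher.

Primer P1, 60°C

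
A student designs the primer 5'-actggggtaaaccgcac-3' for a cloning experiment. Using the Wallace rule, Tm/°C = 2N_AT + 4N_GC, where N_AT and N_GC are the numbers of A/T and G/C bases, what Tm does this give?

Scanning the sequence gives A=5, G=5, C=5, T=2.
AT pairs contribute 7, GC pairs contribute 10.
Tm = 4·10 + 2·7 = 40 + 14 = 54°C

54°C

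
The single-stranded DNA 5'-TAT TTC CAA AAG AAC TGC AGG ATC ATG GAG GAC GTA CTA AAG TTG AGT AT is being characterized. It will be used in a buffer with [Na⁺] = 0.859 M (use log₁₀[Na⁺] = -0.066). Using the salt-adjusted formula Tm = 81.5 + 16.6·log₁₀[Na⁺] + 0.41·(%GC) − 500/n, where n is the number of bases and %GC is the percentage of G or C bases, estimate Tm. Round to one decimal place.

Length n = 50. Base counts: T=13, C=7, A=18, G=12
G+C = 19, so %GC = 19/50 × 100 = 38%
Salt term: 16.6 × (-0.066) = -1.096
GC term: 0.41 × 38 = 15.58; length term: −500/50 = −10
Tm = 81.5 + (-1.096) + 15.58 − 10 = 85.984 → 86.0°C

86.0°C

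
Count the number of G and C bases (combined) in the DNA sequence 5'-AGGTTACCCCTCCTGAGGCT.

G=5, C=7, A=3, T=5
Total G or C: 5 + 7 = 12

12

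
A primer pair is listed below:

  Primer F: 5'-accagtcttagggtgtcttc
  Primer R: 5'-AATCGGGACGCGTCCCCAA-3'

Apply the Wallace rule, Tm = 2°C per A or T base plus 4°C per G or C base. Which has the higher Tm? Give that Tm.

Primer F: A+T=10, G+C=10 → Tm = 2(10)+4(10) = 60°C
Primer R: A+T=7, G+C=12 → Tm = 2(7)+4(12) = 62°C
60°C vs 62°C → primer R is higher.

Primer R, 62°C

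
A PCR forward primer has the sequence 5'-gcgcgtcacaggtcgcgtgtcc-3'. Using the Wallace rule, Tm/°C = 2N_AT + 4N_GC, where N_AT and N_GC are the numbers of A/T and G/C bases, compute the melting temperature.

Scanning the sequence gives T=4, C=8, A=2, G=8.
AT pairs contribute 6, GC pairs contribute 16.
Tm = 2×6 + 4×16 = 76°C

76°C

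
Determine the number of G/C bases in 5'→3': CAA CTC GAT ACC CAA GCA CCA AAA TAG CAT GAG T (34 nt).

Counting bases: C=10, T=5, A=14, G=5
G+C = 5 + 10 = 15

15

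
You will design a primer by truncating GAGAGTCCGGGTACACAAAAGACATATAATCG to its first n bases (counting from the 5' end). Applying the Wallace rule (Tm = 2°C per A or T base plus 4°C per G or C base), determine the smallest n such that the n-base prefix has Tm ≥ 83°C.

First 29 bases: GAGAGTCCGGGTACACAAAAGACATATAA → Tm = 82°C (< 83°C)
First 30 bases: GAGAGTCCGGGTACACAAAAGACATATAAT → Tm = 84°C (≥ 83°C)
Since every base adds ≥2°C, Tm only increases with n, so the threshold is first crossed at n = 30.

n = 30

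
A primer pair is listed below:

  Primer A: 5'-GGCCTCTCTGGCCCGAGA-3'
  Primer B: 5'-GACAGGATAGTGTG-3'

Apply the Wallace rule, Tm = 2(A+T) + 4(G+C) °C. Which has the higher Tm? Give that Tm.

Primer A: A+T=5, G+C=13 → Tm = 2(5)+4(13) = 62°C
Primer B: A+T=7, G+C=7 → Tm = 2(7)+4(7) = 42°C
62°C vs 42°C → primer A is higher.

Primer A, 62°C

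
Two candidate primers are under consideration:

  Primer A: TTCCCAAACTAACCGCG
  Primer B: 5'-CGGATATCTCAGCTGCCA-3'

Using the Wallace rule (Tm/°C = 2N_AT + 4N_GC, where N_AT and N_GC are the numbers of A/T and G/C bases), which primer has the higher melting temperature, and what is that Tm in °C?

Primer A: A+T=8, G+C=9 → Tm = 2(8)+4(9) = 52°C
Primer B: A+T=8, G+C=10 → Tm = 2(8)+4(10) = 56°C
52°C vs 56°C → primer B is higher.

Primer B, 56°C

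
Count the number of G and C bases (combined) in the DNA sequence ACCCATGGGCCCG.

10

Scanning the sequence gives T=1, G=4, A=2, C=6.
Total G or C: 4 + 6 = 10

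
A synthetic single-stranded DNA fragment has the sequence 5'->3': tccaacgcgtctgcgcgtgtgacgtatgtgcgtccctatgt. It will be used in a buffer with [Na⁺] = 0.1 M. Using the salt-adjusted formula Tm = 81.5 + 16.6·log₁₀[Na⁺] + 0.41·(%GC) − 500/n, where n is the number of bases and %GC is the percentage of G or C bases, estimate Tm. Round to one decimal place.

76.7°C

Length n = 41. C=12, T=12, G=12, A=5
G+C = 24, so %GC = 24/41 × 100 = 58.537%
Salt term: 16.6 × (-1) = -16.6
GC term: 0.41 × 58.537 = 24; length term: −500/41 = −12.195
Tm = 81.5 + (-16.6) + 24 − 12.195 = 76.705 → 76.7°C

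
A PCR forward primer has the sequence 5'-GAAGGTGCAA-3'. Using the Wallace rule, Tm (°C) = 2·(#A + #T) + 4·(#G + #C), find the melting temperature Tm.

G=4, C=1, A=4, T=1
AT pairs contribute 5, GC pairs contribute 5.
Tm = 2×5 + 4×5 = 30°C

30°C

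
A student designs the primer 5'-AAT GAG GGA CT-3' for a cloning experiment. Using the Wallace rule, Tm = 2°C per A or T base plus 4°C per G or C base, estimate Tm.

Counting bases: G=4, A=4, T=2, C=1
So N_AT = 6 and N_GC = 5.
Tm = 2×6 + 4×5 = 32°C

32°C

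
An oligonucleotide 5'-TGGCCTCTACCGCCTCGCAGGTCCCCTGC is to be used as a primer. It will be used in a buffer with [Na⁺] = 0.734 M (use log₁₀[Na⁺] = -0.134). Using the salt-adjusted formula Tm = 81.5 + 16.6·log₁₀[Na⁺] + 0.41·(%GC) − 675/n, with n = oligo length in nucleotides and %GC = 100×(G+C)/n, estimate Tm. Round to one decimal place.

85.7°C

Length n = 29. C=14, A=2, T=6, G=7
G+C = 21, so %GC = 21/29 × 100 = 72.414%
Salt term: 16.6 × (-0.134) = -2.224
GC term: 0.41 × 72.414 = 29.69; length term: −675/29 = −23.276
Tm = 81.5 + (-2.224) + 29.69 − 23.276 = 85.69 → 85.7°C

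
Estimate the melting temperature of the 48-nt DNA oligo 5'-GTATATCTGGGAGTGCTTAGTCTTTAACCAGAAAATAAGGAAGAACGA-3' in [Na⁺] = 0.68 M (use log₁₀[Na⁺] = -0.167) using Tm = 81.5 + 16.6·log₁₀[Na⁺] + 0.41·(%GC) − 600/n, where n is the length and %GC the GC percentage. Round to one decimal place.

Length n = 48. Counting bases: A=18, C=6, T=12, G=12
G+C = 18, so %GC = 18/48 × 100 = 37.5%
Salt term: 16.6 × (-0.167) = -2.772
GC term: 0.41 × 37.5 = 15.375; length term: −600/48 = −12.5
Tm = 81.5 + (-2.772) + 15.375 − 12.5 = 81.603 → 81.6°C

81.6°C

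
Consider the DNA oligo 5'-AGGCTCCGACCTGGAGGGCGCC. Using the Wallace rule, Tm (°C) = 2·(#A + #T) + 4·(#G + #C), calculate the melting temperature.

78°C

Counting bases: G=9, T=2, C=8, A=3
AT pairs contribute 5, GC pairs contribute 17.
Tm = 4·17 + 2·5 = 68 + 10 = 78°C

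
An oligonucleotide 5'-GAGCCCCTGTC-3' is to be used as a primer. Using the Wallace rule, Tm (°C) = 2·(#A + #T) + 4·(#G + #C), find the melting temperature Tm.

38°C

Counting bases: T=2, A=1, G=3, C=5
A+T = 3, G+C = 8
Tm = 4·8 + 2·3 = 32 + 6 = 38°C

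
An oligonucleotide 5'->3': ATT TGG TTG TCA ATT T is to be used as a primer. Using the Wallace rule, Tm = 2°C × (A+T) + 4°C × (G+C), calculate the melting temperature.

Counting bases: T=9, A=3, G=3, C=1
So N_AT = 12 and N_GC = 4.
Tm = 2×12 + 4×4 = 40°C

40°C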